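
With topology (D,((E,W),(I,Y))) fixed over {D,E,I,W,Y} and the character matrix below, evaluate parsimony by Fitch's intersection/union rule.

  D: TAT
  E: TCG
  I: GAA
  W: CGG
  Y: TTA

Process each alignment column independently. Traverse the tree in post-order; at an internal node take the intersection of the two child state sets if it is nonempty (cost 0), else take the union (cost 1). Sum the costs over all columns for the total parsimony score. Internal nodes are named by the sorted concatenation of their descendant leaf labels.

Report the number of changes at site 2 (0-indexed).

site 0, node EW: E={T} ∪ W={C} → {C,T} (+1)
site 0, node IY: I={G} ∪ Y={T} → {G,T} (+1)
site 0, node EIWY: EW={C,T} ∩ IY={G,T} → {T} (+0)
site 0, node DEIWY: D={T} ∩ EIWY={T} → {T} (+0)
site 1, node EW: E={C} ∪ W={G} → {C,G} (+1)
site 1, node IY: I={A} ∪ Y={T} → {A,T} (+1)
site 1, node EIWY: EW={C,G} ∪ IY={A,T} → {A,C,G,T} (+1)
site 1, node DEIWY: D={A} ∩ EIWY={A,C,G,T} → {A} (+0)
site 2, node EW: E={G} ∩ W={G} → {G} (+0)
site 2, node IY: I={A} ∩ Y={A} → {A} (+0)
site 2, node EIWY: EW={G} ∪ IY={A} → {A,G} (+1)
site 2, node DEIWY: D={T} ∪ EIWY={A,G} → {A,G,T} (+1)
per-site changes: [2, 3, 2]; total = 7

2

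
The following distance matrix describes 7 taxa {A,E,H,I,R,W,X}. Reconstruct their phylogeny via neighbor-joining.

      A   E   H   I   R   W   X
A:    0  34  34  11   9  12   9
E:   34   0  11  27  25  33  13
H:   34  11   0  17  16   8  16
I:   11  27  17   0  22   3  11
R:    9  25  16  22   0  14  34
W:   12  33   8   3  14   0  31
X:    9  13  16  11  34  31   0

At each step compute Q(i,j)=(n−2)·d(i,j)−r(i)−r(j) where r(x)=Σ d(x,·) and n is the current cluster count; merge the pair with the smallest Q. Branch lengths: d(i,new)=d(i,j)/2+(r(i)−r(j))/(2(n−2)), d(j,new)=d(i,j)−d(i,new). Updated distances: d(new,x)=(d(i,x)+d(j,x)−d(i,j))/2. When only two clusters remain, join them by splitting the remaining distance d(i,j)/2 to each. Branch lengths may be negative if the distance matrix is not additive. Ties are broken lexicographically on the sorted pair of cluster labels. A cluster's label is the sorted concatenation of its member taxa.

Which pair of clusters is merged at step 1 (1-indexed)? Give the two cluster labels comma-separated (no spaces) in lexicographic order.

iteration 1: select E,X (d=13, Q=-192); attach at lengths (47/5, 18/5); label the merged cluster EX
  updated: d(A,EX)=15, d(EX,H)=7, d(EX,I)=25/2, d(EX,R)=23, d(EX,W)=51/2
iteration 2: select EX,H (d=7, Q=-137); attach at lengths (29/8, 27/8); label the merged cluster EHX
  updated: d(A,EHX)=21, d(EHX,I)=45/4, d(EHX,R)=16, d(EHX,W)=53/4
iteration 3: select A,R (d=9, Q=-87); attach at lengths (19/6, 35/6); label the merged cluster AR
  updated: d(AR,EHX)=14, d(AR,I)=12, d(AR,W)=17/2
iteration 4: select AR,EHX (d=14, Q=-45); attach at lengths (6, 8); label the merged cluster AEHRX
  updated: d(AEHRX,I)=37/8, d(AEHRX,W)=31/8
iteration 5: select AEHRX,I (d=37/8, Q=-23/2); attach at lengths (11/4, 15/8); label the merged cluster AEHIRX
  updated: d(AEHIRX,W)=9/8
iteration 6: select AEHIRX,W (d=9/8); attach at lengths (9/16, 9/16); label the merged cluster AEHIRWX
final tree: ((((A:19/6,R:35/6):6,((E:47/5,X:18/5):29/8,H:27/8):8):11/4,I:15/8):9/16,W:9/16)
total length: 195/4

E,X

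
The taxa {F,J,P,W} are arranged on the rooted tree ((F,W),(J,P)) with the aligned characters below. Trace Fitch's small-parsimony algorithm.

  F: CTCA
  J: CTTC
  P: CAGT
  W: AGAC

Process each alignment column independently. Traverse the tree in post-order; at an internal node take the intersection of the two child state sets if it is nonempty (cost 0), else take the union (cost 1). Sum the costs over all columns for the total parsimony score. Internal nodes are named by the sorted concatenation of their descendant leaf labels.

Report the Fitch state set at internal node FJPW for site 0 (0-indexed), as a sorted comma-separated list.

C

FW@0: {C} ∪ {A} = {A,C} (union, +1)
JP@0: {C} ∩ {C} = {C} (intersection, +0)
FJPW@0: {A,C} ∩ {C} = {C} (intersection, +0)
FW@1: {T} ∪ {G} = {G,T} (union, +1)
JP@1: {T} ∪ {A} = {A,T} (union, +1)
FJPW@1: {G,T} ∩ {A,T} = {T} (intersection, +0)
FW@2: {C} ∪ {A} = {A,C} (union, +1)
JP@2: {T} ∪ {G} = {G,T} (union, +1)
FJPW@2: {A,C} ∪ {G,T} = {A,C,G,T} (union, +1)
FW@3: {A} ∪ {C} = {A,C} (union, +1)
JP@3: {C} ∪ {T} = {C,T} (union, +1)
FJPW@3: {A,C} ∩ {C,T} = {C} (intersection, +0)
per-site changes: [1, 2, 3, 2]; total = 8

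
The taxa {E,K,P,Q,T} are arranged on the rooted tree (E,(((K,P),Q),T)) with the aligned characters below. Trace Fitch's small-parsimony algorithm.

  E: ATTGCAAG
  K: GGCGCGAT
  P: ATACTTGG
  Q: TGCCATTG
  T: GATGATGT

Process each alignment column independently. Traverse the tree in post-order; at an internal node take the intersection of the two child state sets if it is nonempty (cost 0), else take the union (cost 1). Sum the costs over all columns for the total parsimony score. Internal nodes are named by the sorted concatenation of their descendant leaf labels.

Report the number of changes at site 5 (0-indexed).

2

site 0, node KP: K={G} ∪ P={A} → {A,G} (+1)
site 0, node KPQ: KP={A,G} ∪ Q={T} → {A,G,T} (+1)
site 0, node KPQT: KPQ={A,G,T} ∩ T={G} → {G} (+0)
site 0, node EKPQT: E={A} ∪ KPQT={G} → {A,G} (+1)
site 1, node KP: K={G} ∪ P={T} → {G,T} (+1)
site 1, node KPQ: KP={G,T} ∩ Q={G} → {G} (+0)
site 1, node KPQT: KPQ={G} ∪ T={A} → {A,G} (+1)
site 1, node EKPQT: E={T} ∪ KPQT={A,G} → {A,G,T} (+1)
site 2, node KP: K={C} ∪ P={A} → {A,C} (+1)
site 2, node KPQ: KP={A,C} ∩ Q={C} → {C} (+0)
site 2, node KPQT: KPQ={C} ∪ T={T} → {C,T} (+1)
site 2, node EKPQT: E={T} ∩ KPQT={C,T} → {T} (+0)
site 3, node KP: K={G} ∪ P={C} → {C,G} (+1)
site 3, node KPQ: KP={C,G} ∩ Q={C} → {C} (+0)
site 3, node KPQT: KPQ={C} ∪ T={G} → {C,G} (+1)
site 3, node EKPQT: E={G} ∩ KPQT={C,G} → {G} (+0)
site 4, node KP: K={C} ∪ P={T} → {C,T} (+1)
site 4, node KPQ: KP={C,T} ∪ Q={A} → {A,C,T} (+1)
site 4, node KPQT: KPQ={A,C,T} ∩ T={A} → {A} (+0)
site 4, node EKPQT: E={C} ∪ KPQT={A} → {A,C} (+1)
site 5, node KP: K={G} ∪ P={T} → {G,T} (+1)
site 5, node KPQ: KP={G,T} ∩ Q={T} → {T} (+0)
site 5, node KPQT: KPQ={T} ∩ T={T} → {T} (+0)
site 5, node EKPQT: E={A} ∪ KPQT={T} → {A,T} (+1)
site 6, node KP: K={A} ∪ P={G} → {A,G} (+1)
site 6, node KPQ: KP={A,G} ∪ Q={T} → {A,G,T} (+1)
site 6, node KPQT: KPQ={A,G,T} ∩ T={G} → {G} (+0)
site 6, node EKPQT: E={A} ∪ KPQT={G} → {A,G} (+1)
site 7, node KP: K={T} ∪ P={G} → {G,T} (+1)
site 7, node KPQ: KP={G,T} ∩ Q={G} → {G} (+0)
site 7, node KPQT: KPQ={G} ∪ T={T} → {G,T} (+1)
site 7, node EKPQT: E={G} ∩ KPQT={G,T} → {G} (+0)
per-site changes: [3, 3, 2, 2, 3, 2, 3, 2]; total = 20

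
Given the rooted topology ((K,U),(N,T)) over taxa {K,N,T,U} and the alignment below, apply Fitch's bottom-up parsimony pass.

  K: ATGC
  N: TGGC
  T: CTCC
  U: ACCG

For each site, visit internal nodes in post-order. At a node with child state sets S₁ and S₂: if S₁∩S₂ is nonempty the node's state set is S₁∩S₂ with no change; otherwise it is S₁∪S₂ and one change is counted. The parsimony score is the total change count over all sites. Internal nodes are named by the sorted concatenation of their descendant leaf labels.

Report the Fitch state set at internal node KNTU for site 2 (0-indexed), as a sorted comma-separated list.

C,G

site 0, node KU: K={A} ∩ U={A} → {A} (+0)
site 0, node NT: N={T} ∪ T={C} → {C,T} (+1)
site 0, node KNTU: KU={A} ∪ NT={C,T} → {A,C,T} (+1)
site 1, node KU: K={T} ∪ U={C} → {C,T} (+1)
site 1, node NT: N={G} ∪ T={T} → {G,T} (+1)
site 1, node KNTU: KU={C,T} ∩ NT={G,T} → {T} (+0)
site 2, node KU: K={G} ∪ U={C} → {C,G} (+1)
site 2, node NT: N={G} ∪ T={C} → {C,G} (+1)
site 2, node KNTU: KU={C,G} ∩ NT={C,G} → {C,G} (+0)
site 3, node KU: K={C} ∪ U={G} → {C,G} (+1)
site 3, node NT: N={C} ∩ T={C} → {C} (+0)
site 3, node KNTU: KU={C,G} ∩ NT={C} → {C} (+0)
per-site changes: [2, 2, 2, 1]; total = 7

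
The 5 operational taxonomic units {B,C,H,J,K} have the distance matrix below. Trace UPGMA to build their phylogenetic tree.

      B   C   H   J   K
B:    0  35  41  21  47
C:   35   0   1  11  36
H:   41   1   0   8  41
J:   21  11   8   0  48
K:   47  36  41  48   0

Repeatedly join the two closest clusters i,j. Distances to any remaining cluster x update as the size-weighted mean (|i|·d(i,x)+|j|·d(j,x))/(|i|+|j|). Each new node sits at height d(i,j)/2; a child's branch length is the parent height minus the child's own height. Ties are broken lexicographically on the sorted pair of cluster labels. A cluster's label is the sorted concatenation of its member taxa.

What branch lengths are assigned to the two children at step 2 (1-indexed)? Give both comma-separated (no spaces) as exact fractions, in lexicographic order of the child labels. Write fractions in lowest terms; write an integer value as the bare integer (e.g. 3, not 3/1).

iteration 1: select C,H (d=1); attach at lengths (1/2, 1/2); label the merged cluster CH
  updated: d(B,CH)=38, d(CH,J)=19/2, d(CH,K)=77/2
iteration 2: select CH,J (d=19/2); attach at lengths (17/4, 19/4); label the merged cluster CHJ
  updated: d(B,CHJ)=97/3, d(CHJ,K)=125/3
iteration 3: select B,CHJ (d=97/3); attach at lengths (97/6, 137/12); label the merged cluster BCHJ
  updated: d(BCHJ,K)=43
iteration 4: select BCHJ,K (d=43); attach at lengths (16/3, 43/2); label the merged cluster BCHJK
final tree: ((B:97/6,((C:1/2,H:1/2):17/4,J:19/4):137/12):16/3,K:43/2)
total length: 773/12

17/4,19/4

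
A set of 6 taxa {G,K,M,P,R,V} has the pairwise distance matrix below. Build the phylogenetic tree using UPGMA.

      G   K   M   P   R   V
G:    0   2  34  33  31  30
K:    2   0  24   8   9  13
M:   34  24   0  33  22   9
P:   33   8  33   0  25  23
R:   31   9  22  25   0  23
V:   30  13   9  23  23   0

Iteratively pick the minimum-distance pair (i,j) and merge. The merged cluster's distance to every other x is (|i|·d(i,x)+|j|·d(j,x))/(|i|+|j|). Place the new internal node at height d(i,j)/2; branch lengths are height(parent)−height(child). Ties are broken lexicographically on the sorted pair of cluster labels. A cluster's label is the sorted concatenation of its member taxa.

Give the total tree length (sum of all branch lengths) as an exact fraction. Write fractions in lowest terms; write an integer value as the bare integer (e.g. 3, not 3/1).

207/4

1. join G+K (d=2) ⇒ GK; edges |G|=1, |K|=1
  updated: d(GK,M)=29, d(GK,P)=41/2, d(GK,R)=20, d(GK,V)=43/2
2. join M+V (d=9) ⇒ MV; edges |M|=9/2, |V|=9/2
  updated: d(GK,MV)=101/4, d(MV,P)=28, d(MV,R)=45/2
3. join GK+R (d=20) ⇒ GKR; edges |GK|=9, |R|=10
  updated: d(GKR,MV)=73/3, d(GKR,P)=22
4. join GKR+P (d=22) ⇒ GKPR; edges |GKR|=1, |P|=11
  updated: d(GKPR,MV)=101/4
5. join GKPR+MV (d=101/4) ⇒ GKMPRV; edges |GKPR|=13/8, |MV|=65/8
final tree: ((((G:1,K:1):9,R:10):1,P:11):13/8,(M:9/2,V:9/2):65/8)
total length: 207/4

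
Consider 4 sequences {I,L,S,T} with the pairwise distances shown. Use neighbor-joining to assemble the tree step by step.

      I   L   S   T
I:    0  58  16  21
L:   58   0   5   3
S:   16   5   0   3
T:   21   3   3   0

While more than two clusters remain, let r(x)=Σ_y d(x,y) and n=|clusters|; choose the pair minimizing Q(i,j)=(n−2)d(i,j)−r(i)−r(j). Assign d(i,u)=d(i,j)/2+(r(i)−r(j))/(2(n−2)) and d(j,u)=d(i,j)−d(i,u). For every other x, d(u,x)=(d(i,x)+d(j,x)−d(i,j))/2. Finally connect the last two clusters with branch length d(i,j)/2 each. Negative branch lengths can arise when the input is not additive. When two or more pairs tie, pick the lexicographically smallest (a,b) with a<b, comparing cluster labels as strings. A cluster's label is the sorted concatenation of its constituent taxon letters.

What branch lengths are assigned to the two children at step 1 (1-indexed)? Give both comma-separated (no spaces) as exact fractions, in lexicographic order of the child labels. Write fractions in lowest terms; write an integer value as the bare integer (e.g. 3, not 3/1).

103/4,-39/4

iteration 1: select I,S (d=16, Q=-87); attach at lengths (103/4, -39/4); label the merged cluster IS
  updated: d(IS,L)=47/2, d(IS,T)=4
iteration 2: select IS,L (d=47/2, Q=-61/2); attach at lengths (49/4, 45/4); label the merged cluster ILS
  updated: d(ILS,T)=-33/4
iteration 3: select ILS,T (d=-33/4); attach at lengths (-33/8, -33/8); label the merged cluster ILST
final tree: (((I:103/4,S:-39/4):49/4,L:45/4):-33/8,T:-33/8)
total length: 125/4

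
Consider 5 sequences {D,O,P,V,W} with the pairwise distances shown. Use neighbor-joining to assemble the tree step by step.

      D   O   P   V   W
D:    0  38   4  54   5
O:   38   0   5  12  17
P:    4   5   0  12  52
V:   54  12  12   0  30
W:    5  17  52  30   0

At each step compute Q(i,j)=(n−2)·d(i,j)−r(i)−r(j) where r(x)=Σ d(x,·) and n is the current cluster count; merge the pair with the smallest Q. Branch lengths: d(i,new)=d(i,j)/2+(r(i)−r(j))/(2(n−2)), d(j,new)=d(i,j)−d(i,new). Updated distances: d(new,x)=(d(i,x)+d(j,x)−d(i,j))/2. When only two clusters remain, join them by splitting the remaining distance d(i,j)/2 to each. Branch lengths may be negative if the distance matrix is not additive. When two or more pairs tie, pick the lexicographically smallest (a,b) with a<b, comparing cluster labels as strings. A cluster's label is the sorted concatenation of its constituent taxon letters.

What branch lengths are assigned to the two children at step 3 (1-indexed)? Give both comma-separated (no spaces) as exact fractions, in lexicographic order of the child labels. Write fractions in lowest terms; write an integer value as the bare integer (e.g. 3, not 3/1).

2,3/4

1. join D+W (d=5, Q=-190) ⇒ DW; edges |D|=2, |W|=3
  updated: d(DW,O)=25, d(DW,P)=51/2, d(DW,V)=79/2
2. join DW+O (d=25, Q=-82) ⇒ DOW; edges |DW|=49/2, |O|=1/2
  updated: d(DOW,P)=11/4, d(DOW,V)=53/4
3. join DOW+P (d=11/4, Q=-28) ⇒ DOPW; edges |DOW|=2, |P|=3/4
  updated: d(DOPW,V)=45/4
4. join DOPW+V (d=45/4) ⇒ DOPVW; edges |DOPW|=45/8, |V|=45/8
final tree: ((((D:2,W:3):49/2,O:1/2):2,P:3/4):45/8,V:45/8)
total length: 44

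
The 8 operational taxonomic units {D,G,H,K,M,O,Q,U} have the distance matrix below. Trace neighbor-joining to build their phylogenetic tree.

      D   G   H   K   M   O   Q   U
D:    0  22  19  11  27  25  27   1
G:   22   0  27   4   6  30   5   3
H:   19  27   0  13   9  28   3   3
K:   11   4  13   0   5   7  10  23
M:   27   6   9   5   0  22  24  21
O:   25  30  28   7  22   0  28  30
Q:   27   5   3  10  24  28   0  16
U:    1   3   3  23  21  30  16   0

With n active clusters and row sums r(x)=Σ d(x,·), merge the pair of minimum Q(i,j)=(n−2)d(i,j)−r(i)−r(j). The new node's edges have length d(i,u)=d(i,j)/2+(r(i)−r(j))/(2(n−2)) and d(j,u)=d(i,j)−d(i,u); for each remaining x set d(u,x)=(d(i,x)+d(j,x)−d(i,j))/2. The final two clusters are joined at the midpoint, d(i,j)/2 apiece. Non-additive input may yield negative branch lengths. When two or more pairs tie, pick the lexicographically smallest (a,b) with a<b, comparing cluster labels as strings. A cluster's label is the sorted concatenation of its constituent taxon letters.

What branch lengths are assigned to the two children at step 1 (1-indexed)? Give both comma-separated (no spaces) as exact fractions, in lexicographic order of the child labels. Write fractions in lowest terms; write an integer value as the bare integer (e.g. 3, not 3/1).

41/12,-29/12

step 1: merge (D,U) at d=1, Q=-223; branch lengths D→41/12, U→-29/12; new cluster DU
  updated: d(DU,G)=12, d(DU,H)=21/2, d(DU,K)=33/2, d(DU,M)=47/2, d(DU,O)=27, d(DU,Q)=21
step 2: merge (H,Q) at d=3, Q=-333/2; branch lengths H→29/20, Q→31/20; new cluster HQ
  updated: d(DU,HQ)=57/4, d(G,HQ)=29/2, d(HQ,K)=10, d(HQ,M)=15, d(HQ,O)=53/2
step 3: merge (K,O) at d=7, Q=-127; branch lengths K→-21/4, O→49/4; new cluster KO
  updated: d(DU,KO)=73/4, d(G,KO)=27/2, d(HQ,KO)=59/4, d(KO,M)=10
step 4: merge (DU,HQ) at d=57/4, Q=-335/4; branch lengths DU→209/24, HQ→133/24; new cluster DHQU
  updated: d(DHQU,G)=49/8, d(DHQU,KO)=75/8, d(DHQU,M)=97/8
step 5: merge (DHQU,KO) at d=75/8, Q=-167/4; branch lengths DHQU→27/8, KO→6; new cluster DHKOQU
  updated: d(DHKOQU,G)=41/8, d(DHKOQU,M)=51/8
step 6: merge (DHKOQU,G) at d=41/8, Q=-35/2; branch lengths DHKOQU→11/4, G→19/8; new cluster DGHKOQU
  updated: d(DGHKOQU,M)=29/8
step 7: merge (DGHKOQU,M) at d=29/8; branch lengths DGHKOQU→29/16, M→29/16; new cluster DGHKMOQU
final tree: (((((D:41/12,U:-29/12):209/24,(H:29/20,Q:31/20):133/24):27/8,(K:-21/4,O:49/4):6):11/4,G:19/8):29/16,M:29/16)
total length: 347/8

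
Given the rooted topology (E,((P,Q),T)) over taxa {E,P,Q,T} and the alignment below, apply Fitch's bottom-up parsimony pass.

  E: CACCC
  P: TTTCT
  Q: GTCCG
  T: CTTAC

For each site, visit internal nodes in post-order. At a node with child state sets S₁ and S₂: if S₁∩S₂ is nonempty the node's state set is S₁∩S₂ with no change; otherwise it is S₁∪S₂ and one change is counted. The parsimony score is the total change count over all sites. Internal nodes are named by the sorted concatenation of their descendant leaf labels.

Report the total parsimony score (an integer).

PQ@0: {T} ∪ {G} = {G,T} (union, +1)
PQT@0: {G,T} ∪ {C} = {C,G,T} (union, +1)
EPQT@0: {C} ∩ {C,G,T} = {C} (intersection, +0)
PQ@1: {T} ∩ {T} = {T} (intersection, +0)
PQT@1: {T} ∩ {T} = {T} (intersection, +0)
EPQT@1: {A} ∪ {T} = {A,T} (union, +1)
PQ@2: {T} ∪ {C} = {C,T} (union, +1)
PQT@2: {C,T} ∩ {T} = {T} (intersection, +0)
EPQT@2: {C} ∪ {T} = {C,T} (union, +1)
PQ@3: {C} ∩ {C} = {C} (intersection, +0)
PQT@3: {C} ∪ {A} = {A,C} (union, +1)
EPQT@3: {C} ∩ {A,C} = {C} (intersection, +0)
PQ@4: {T} ∪ {G} = {G,T} (union, +1)
PQT@4: {G,T} ∪ {C} = {C,G,T} (union, +1)
EPQT@4: {C} ∩ {C,G,T} = {C} (intersection, +0)
per-site changes: [2, 1, 2, 1, 2]; total = 8

8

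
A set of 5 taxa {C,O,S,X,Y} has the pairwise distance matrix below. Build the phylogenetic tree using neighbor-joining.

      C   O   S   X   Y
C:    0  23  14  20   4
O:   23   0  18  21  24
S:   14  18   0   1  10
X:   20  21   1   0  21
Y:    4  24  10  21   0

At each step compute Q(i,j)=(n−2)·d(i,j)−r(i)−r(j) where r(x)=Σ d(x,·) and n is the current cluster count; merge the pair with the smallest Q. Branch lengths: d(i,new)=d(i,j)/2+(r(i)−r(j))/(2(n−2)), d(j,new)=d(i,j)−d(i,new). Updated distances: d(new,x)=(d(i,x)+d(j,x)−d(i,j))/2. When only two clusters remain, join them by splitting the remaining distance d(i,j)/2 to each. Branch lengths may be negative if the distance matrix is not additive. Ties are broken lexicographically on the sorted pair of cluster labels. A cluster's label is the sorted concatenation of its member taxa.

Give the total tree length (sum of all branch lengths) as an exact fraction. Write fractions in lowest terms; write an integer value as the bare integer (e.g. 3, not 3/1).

257/8

iteration 1: select C,Y (d=4, Q=-108); attach at lengths (7/3, 5/3); label the merged cluster CY
  updated: d(CY,O)=43/2, d(CY,S)=10, d(CY,X)=37/2
iteration 2: select CY,O (d=43/2, Q=-135/2); attach at lengths (65/8, 107/8); label the merged cluster COY
  updated: d(COY,S)=13/4, d(COY,X)=9
iteration 3: select COY,S (d=13/4, Q=-53/4); attach at lengths (45/8, -19/8); label the merged cluster COSY
  updated: d(COSY,X)=27/8
iteration 4: select COSY,X (d=27/8); attach at lengths (27/16, 27/16); label the merged cluster COSXY
final tree: ((((C:7/3,Y:5/3):65/8,O:107/8):45/8,S:-19/8):27/16,X:27/16)
total length: 257/8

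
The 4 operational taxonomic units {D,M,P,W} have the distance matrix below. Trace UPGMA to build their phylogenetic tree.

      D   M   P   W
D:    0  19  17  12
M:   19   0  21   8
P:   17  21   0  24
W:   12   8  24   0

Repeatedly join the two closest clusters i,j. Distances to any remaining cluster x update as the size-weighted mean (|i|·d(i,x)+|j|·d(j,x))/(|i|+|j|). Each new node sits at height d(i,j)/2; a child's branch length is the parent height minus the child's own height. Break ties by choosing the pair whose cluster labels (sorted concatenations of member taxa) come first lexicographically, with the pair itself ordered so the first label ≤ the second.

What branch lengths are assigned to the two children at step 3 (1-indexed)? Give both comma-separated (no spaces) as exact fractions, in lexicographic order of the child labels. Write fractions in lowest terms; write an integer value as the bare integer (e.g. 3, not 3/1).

31/12,31/3

step 1: merge (M,W) at d=8; branch lengths M→4, W→4; new cluster MW
  updated: d(D,MW)=31/2, d(MW,P)=45/2
step 2: merge (D,MW) at d=31/2; branch lengths D→31/4, MW→15/4; new cluster DMW
  updated: d(DMW,P)=62/3
step 3: merge (DMW,P) at d=62/3; branch lengths DMW→31/12, P→31/3; new cluster DMPW
final tree: ((D:31/4,(M:4,W:4):15/4):31/12,P:31/3)
total length: 389/12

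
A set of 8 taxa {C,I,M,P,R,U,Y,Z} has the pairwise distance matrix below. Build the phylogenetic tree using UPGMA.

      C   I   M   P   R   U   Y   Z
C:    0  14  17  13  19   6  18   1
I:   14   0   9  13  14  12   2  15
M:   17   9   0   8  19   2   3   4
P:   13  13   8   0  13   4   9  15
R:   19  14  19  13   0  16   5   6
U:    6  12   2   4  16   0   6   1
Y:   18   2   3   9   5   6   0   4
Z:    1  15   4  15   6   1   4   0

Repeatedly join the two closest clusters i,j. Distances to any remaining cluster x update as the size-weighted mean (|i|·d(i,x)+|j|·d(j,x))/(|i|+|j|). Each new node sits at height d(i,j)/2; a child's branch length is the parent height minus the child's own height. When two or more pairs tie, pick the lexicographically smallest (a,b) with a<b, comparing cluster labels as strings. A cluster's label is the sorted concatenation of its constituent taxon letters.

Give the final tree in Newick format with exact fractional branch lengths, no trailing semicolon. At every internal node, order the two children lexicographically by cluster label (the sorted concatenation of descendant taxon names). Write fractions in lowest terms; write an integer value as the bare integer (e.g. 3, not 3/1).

1. join C+Z (d=1) ⇒ CZ; edges |C|=1/2, |Z|=1/2
  updated: d(CZ,I)=29/2, d(CZ,M)=21/2, d(CZ,P)=14, d(CZ,R)=25/2, d(CZ,U)=7/2, d(CZ,Y)=11
2. join I+Y (d=2) ⇒ IY; edges |I|=1, |Y|=1
  updated: d(CZ,IY)=51/4, d(IY,M)=6, d(IY,P)=11, d(IY,R)=19/2, d(IY,U)=9
3. join M+U (d=2) ⇒ MU; edges |M|=1, |U|=1
  updated: d(CZ,MU)=7, d(IY,MU)=15/2, d(MU,P)=6, d(MU,R)=35/2
4. join MU+P (d=6) ⇒ MPU; edges |MU|=2, |P|=3
  updated: d(CZ,MPU)=28/3, d(IY,MPU)=26/3, d(MPU,R)=16
5. join IY+MPU (d=26/3) ⇒ IMPUY; edges |IY|=10/3, |MPU|=4/3
  updated: d(CZ,IMPUY)=107/10, d(IMPUY,R)=67/5
6. join CZ+IMPUY (d=107/10) ⇒ CIMPUYZ; edges |CZ|=97/20, |IMPUY|=61/60
  updated: d(CIMPUYZ,R)=92/7
7. join CIMPUYZ+R (d=92/7) ⇒ CIMPRUYZ; edges |CIMPUYZ|=171/140, |R|=46/7
final tree: (((C:1/2,Z:1/2):97/20,((I:1,Y:1):10/3,((M:1,U:1):2,P:3):4/3):61/60):171/140,R:46/7)
total length: 11897/420

(((C:1/2,Z:1/2):97/20,((I:1,Y:1):10/3,((M:1,U:1):2,P:3):4/3):61/60):171/140,R:46/7)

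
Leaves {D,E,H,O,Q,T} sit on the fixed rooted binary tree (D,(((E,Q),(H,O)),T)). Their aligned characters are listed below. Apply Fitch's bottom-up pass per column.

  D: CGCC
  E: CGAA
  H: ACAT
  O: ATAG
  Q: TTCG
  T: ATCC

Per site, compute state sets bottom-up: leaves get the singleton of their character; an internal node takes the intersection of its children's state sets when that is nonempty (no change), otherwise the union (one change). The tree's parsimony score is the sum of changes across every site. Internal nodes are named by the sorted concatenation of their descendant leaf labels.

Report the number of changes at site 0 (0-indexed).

3

site 0, node EQ: E={C} ∪ Q={T} → {C,T} (+1)
site 0, node HO: H={A} ∩ O={A} → {A} (+0)
site 0, node EHOQ: EQ={C,T} ∪ HO={A} → {A,C,T} (+1)
site 0, node EHOQT: EHOQ={A,C,T} ∩ T={A} → {A} (+0)
site 0, node DEHOQT: D={C} ∪ EHOQT={A} → {A,C} (+1)
site 1, node EQ: E={G} ∪ Q={T} → {G,T} (+1)
site 1, node HO: H={C} ∪ O={T} → {C,T} (+1)
site 1, node EHOQ: EQ={G,T} ∩ HO={C,T} → {T} (+0)
site 1, node EHOQT: EHOQ={T} ∩ T={T} → {T} (+0)
site 1, node DEHOQT: D={G} ∪ EHOQT={T} → {G,T} (+1)
site 2, node EQ: E={A} ∪ Q={C} → {A,C} (+1)
site 2, node HO: H={A} ∩ O={A} → {A} (+0)
site 2, node EHOQ: EQ={A,C} ∩ HO={A} → {A} (+0)
site 2, node EHOQT: EHOQ={A} ∪ T={C} → {A,C} (+1)
site 2, node DEHOQT: D={C} ∩ EHOQT={A,C} → {C} (+0)
site 3, node EQ: E={A} ∪ Q={G} → {A,G} (+1)
site 3, node HO: H={T} ∪ O={G} → {G,T} (+1)
site 3, node EHOQ: EQ={A,G} ∩ HO={G,T} → {G} (+0)
site 3, node EHOQT: EHOQ={G} ∪ T={C} → {C,G} (+1)
site 3, node DEHOQT: D={C} ∩ EHOQT={C,G} → {C} (+0)
per-site changes: [3, 3, 2, 3]; total = 11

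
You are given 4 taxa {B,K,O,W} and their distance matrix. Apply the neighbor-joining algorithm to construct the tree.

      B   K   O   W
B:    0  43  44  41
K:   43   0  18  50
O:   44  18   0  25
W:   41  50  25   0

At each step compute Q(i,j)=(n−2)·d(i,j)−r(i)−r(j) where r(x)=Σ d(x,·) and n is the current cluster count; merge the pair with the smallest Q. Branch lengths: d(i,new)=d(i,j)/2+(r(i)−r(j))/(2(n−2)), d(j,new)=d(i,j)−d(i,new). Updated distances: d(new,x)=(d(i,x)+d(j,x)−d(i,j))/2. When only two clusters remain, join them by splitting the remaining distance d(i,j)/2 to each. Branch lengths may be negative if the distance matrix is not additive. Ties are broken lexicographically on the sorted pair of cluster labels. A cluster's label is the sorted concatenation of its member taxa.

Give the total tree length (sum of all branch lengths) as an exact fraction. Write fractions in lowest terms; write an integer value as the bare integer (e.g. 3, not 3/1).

70

1. join B+W (d=41, Q=-162) ⇒ BW; edges |B|=47/2, |W|=35/2
  updated: d(BW,K)=26, d(BW,O)=14
2. join BW+K (d=26, Q=-58) ⇒ BKW; edges |BW|=11, |K|=15
  updated: d(BKW,O)=3
3. join BKW+O (d=3) ⇒ BKOW; edges |BKW|=3/2, |O|=3/2
final tree: (((B:47/2,W:35/2):11,K:15):3/2,O:3/2)
total length: 70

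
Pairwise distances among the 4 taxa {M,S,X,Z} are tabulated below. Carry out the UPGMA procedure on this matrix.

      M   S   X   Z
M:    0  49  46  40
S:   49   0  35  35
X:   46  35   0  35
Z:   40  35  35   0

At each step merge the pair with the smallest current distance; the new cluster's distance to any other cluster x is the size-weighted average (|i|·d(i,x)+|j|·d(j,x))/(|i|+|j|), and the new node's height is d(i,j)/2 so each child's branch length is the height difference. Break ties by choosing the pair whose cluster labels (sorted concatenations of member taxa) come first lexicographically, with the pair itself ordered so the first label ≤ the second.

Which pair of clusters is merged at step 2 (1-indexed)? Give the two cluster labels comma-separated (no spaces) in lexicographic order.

SX,Z

iteration 1: select S,X (d=35); attach at lengths (35/2, 35/2); label the merged cluster SX
  updated: d(M,SX)=95/2, d(SX,Z)=35
iteration 2: select SX,Z (d=35); attach at lengths (0, 35/2); label the merged cluster SXZ
  updated: d(M,SXZ)=45
iteration 3: select M,SXZ (d=45); attach at lengths (45/2, 5); label the merged cluster MSXZ
final tree: (M:45/2,((S:35/2,X:35/2):0,Z:35/2):5)
total length: 80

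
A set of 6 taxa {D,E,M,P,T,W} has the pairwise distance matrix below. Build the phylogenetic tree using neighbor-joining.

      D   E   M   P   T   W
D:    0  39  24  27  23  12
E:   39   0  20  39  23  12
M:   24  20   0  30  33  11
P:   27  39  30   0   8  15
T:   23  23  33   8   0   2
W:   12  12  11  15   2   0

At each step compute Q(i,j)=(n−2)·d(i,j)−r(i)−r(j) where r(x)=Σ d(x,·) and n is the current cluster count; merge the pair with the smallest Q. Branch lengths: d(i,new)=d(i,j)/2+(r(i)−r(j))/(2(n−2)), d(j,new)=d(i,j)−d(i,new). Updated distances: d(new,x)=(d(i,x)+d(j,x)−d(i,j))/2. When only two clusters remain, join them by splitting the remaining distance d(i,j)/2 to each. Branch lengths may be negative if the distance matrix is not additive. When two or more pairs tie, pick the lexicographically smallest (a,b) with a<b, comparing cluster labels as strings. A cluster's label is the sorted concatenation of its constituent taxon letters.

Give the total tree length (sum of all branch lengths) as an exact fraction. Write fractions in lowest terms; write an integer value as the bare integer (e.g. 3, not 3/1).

iteration 1: select P,T (d=8, Q=-176); attach at lengths (31/4, 1/4); label the merged cluster PT
  updated: d(D,PT)=21, d(E,PT)=27, d(M,PT)=55/2, d(PT,W)=9/2
iteration 2: select E,M (d=20, Q=-241/2); attach at lengths (151/12, 89/12); label the merged cluster EM
  updated: d(D,EM)=43/2, d(EM,PT)=69/4, d(EM,W)=3/2
iteration 3: select D,PT (d=21, Q=-221/4); attach at lengths (215/16, 121/16); label the merged cluster DPT
  updated: d(DPT,EM)=71/8, d(DPT,W)=-9/4
iteration 4: select DPT,EM (d=71/8, Q=-65/8); attach at lengths (41/16, 101/16); label the merged cluster DEMPT
  updated: d(DEMPT,W)=-77/16
iteration 5: select DEMPT,W (d=-77/16); attach at lengths (-77/32, -77/32); label the merged cluster DEMPTW
final tree: (((D:215/16,(P:31/4,T:1/4):121/16):41/16,(E:151/12,M:89/12):101/16):-77/32,W:-77/32)
total length: 849/16

849/16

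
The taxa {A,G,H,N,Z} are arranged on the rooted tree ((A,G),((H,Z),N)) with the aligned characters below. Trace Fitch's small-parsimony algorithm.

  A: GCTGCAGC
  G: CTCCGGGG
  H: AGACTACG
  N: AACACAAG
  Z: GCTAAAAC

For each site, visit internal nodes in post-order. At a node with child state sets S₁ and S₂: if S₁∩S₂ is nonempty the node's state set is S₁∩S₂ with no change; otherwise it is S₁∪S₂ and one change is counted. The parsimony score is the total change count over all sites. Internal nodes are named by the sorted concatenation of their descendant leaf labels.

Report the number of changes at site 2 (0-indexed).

AG@0: {G} ∪ {C} = {C,G} (union, +1)
HZ@0: {A} ∪ {G} = {A,G} (union, +1)
HNZ@0: {A,G} ∩ {A} = {A} (intersection, +0)
AGHNZ@0: {C,G} ∪ {A} = {A,C,G} (union, +1)
AG@1: {C} ∪ {T} = {C,T} (union, +1)
HZ@1: {G} ∪ {C} = {C,G} (union, +1)
HNZ@1: {C,G} ∪ {A} = {A,C,G} (union, +1)
AGHNZ@1: {C,T} ∩ {A,C,G} = {C} (intersection, +0)
AG@2: {T} ∪ {C} = {C,T} (union, +1)
HZ@2: {A} ∪ {T} = {A,T} (union, +1)
HNZ@2: {A,T} ∪ {C} = {A,C,T} (union, +1)
AGHNZ@2: {C,T} ∩ {A,C,T} = {C,T} (intersection, +0)
AG@3: {G} ∪ {C} = {C,G} (union, +1)
HZ@3: {C} ∪ {A} = {A,C} (union, +1)
HNZ@3: {A,C} ∩ {A} = {A} (intersection, +0)
AGHNZ@3: {C,G} ∪ {A} = {A,C,G} (union, +1)
AG@4: {C} ∪ {G} = {C,G} (union, +1)
HZ@4: {T} ∪ {A} = {A,T} (union, +1)
HNZ@4: {A,T} ∪ {C} = {A,C,T} (union, +1)
AGHNZ@4: {C,G} ∩ {A,C,T} = {C} (intersection, +0)
AG@5: {A} ∪ {G} = {A,G} (union, +1)
HZ@5: {A} ∩ {A} = {A} (intersection, +0)
HNZ@5: {A} ∩ {A} = {A} (intersection, +0)
AGHNZ@5: {A,G} ∩ {A} = {A} (intersection, +0)
AG@6: {G} ∩ {G} = {G} (intersection, +0)
HZ@6: {C} ∪ {A} = {A,C} (union, +1)
HNZ@6: {A,C} ∩ {A} = {A} (intersection, +0)
AGHNZ@6: {G} ∪ {A} = {A,G} (union, +1)
AG@7: {C} ∪ {G} = {C,G} (union, +1)
HZ@7: {G} ∪ {C} = {C,G} (union, +1)
HNZ@7: {C,G} ∩ {G} = {G} (intersection, +0)
AGHNZ@7: {C,G} ∩ {G} = {G} (intersection, +0)
per-site changes: [3, 3, 3, 3, 3, 1, 2, 2]; total = 20

3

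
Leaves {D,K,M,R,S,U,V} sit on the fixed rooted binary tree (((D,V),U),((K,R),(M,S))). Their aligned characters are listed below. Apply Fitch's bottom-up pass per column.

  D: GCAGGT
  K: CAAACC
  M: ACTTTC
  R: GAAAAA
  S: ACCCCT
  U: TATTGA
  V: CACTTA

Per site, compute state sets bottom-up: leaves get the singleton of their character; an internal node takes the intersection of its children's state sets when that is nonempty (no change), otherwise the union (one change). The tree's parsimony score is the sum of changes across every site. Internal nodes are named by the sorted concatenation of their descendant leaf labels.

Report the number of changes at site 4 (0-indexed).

site 0, node DV: D={G} ∪ V={C} → {C,G} (+1)
site 0, node DUV: DV={C,G} ∪ U={T} → {C,G,T} (+1)
site 0, node KR: K={C} ∪ R={G} → {C,G} (+1)
site 0, node MS: M={A} ∩ S={A} → {A} (+0)
site 0, node KMRS: KR={C,G} ∪ MS={A} → {A,C,G} (+1)
site 0, node DKMRSUV: DUV={C,G,T} ∩ KMRS={A,C,G} → {C,G} (+0)
site 1, node DV: D={C} ∪ V={A} → {A,C} (+1)
site 1, node DUV: DV={A,C} ∩ U={A} → {A} (+0)
site 1, node KR: K={A} ∩ R={A} → {A} (+0)
site 1, node MS: M={C} ∩ S={C} → {C} (+0)
site 1, node KMRS: KR={A} ∪ MS={C} → {A,C} (+1)
site 1, node DKMRSUV: DUV={A} ∩ KMRS={A,C} → {A} (+0)
site 2, node DV: D={A} ∪ V={C} → {A,C} (+1)
site 2, node DUV: DV={A,C} ∪ U={T} → {A,C,T} (+1)
site 2, node KR: K={A} ∩ R={A} → {A} (+0)
site 2, node MS: M={T} ∪ S={C} → {C,T} (+1)
site 2, node KMRS: KR={A} ∪ MS={C,T} → {A,C,T} (+1)
site 2, node DKMRSUV: DUV={A,C,T} ∩ KMRS={A,C,T} → {A,C,T} (+0)
site 3, node DV: D={G} ∪ V={T} → {G,T} (+1)
site 3, node DUV: DV={G,T} ∩ U={T} → {T} (+0)
site 3, node KR: K={A} ∩ R={A} → {A} (+0)
site 3, node MS: M={T} ∪ S={C} → {C,T} (+1)
site 3, node KMRS: KR={A} ∪ MS={C,T} → {A,C,T} (+1)
site 3, node DKMRSUV: DUV={T} ∩ KMRS={A,C,T} → {T} (+0)
site 4, node DV: D={G} ∪ V={T} → {G,T} (+1)
site 4, node DUV: DV={G,T} ∩ U={G} → {G} (+0)
site 4, node KR: K={C} ∪ R={A} → {A,C} (+1)
site 4, node MS: M={T} ∪ S={C} → {C,T} (+1)
site 4, node KMRS: KR={A,C} ∩ MS={C,T} → {C} (+0)
site 4, node DKMRSUV: DUV={G} ∪ KMRS={C} → {C,G} (+1)
site 5, node DV: D={T} ∪ V={A} → {A,T} (+1)
site 5, node DUV: DV={A,T} ∩ U={A} → {A} (+0)
site 5, node KR: K={C} ∪ R={A} → {A,C} (+1)
site 5, node MS: M={C} ∪ S={T} → {C,T} (+1)
site 5, node KMRS: KR={A,C} ∩ MS={C,T} → {C} (+0)
site 5, node DKMRSUV: DUV={A} ∪ KMRS={C} → {A,C} (+1)
per-site changes: [4, 2, 4, 3, 4, 4]; total = 21

4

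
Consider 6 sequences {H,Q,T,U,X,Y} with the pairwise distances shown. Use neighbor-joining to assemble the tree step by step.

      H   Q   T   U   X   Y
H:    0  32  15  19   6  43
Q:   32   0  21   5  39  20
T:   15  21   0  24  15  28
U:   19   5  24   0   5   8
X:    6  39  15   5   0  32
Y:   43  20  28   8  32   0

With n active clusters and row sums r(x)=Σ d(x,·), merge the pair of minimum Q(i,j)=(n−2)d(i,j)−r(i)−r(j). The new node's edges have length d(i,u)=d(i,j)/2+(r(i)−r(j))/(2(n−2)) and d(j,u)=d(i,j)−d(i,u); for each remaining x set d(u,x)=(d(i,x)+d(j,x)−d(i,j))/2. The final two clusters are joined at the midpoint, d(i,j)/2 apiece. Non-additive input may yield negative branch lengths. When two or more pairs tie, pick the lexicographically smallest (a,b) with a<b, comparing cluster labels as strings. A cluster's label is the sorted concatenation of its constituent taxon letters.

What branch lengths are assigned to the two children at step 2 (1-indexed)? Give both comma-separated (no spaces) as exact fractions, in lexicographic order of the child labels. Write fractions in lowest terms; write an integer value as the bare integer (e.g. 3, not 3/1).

13/2,11/2

1. join H+X (d=6, Q=-188) ⇒ HX; edges |H|=21/4, |X|=3/4
  updated: d(HX,Q)=65/2, d(HX,T)=12, d(HX,U)=9, d(HX,Y)=69/2
2. join HX+T (d=12, Q=-137) ⇒ HTX; edges |HX|=13/2, |T|=11/2
  updated: d(HTX,Q)=83/4, d(HTX,U)=21/2, d(HTX,Y)=101/4
3. join HTX+Q (d=83/4, Q=-243/4) ⇒ HQTX; edges |HTX|=209/16, |Q|=123/16
  updated: d(HQTX,U)=-21/8, d(HQTX,Y)=49/4
4. join HQTX+U (d=-21/8, Q=-141/8) ⇒ HQTUX; edges |HQTX|=13/16, |U|=-55/16
  updated: d(HQTUX,Y)=183/16
5. join HQTUX+Y (d=183/16) ⇒ HQTUXY; edges |HQTUX|=183/32, |Y|=183/32
final tree: (((((H:21/4,X:3/4):13/2,T:11/2):209/16,Q:123/16):13/16,U:-55/16):183/32,Y:183/32)
total length: 761/16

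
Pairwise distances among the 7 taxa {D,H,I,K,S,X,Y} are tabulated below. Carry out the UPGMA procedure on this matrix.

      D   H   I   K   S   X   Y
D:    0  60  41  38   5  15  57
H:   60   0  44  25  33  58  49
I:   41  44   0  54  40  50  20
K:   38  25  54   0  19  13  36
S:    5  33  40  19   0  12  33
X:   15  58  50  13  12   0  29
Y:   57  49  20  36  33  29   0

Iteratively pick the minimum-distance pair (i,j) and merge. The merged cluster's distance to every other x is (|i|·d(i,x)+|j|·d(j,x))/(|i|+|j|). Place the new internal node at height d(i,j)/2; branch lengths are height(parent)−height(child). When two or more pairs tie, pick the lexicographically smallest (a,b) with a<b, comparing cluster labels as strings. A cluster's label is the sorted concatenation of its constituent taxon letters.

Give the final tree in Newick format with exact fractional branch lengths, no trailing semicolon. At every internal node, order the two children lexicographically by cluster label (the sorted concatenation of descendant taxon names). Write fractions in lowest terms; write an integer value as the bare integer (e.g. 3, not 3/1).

step 1: merge (D,S) at d=5; branch lengths D→5/2, S→5/2; new cluster DS
  updated: d(DS,H)=93/2, d(DS,I)=81/2, d(DS,K)=57/2, d(DS,X)=27/2, d(DS,Y)=45
step 2: merge (K,X) at d=13; branch lengths K→13/2, X→13/2; new cluster KX
  updated: d(DS,KX)=21, d(H,KX)=83/2, d(I,KX)=52, d(KX,Y)=65/2
step 3: merge (I,Y) at d=20; branch lengths I→10, Y→10; new cluster IY
  updated: d(DS,IY)=171/4, d(H,IY)=93/2, d(IY,KX)=169/4
step 4: merge (DS,KX) at d=21; branch lengths DS→8, KX→4; new cluster DKSX
  updated: d(DKSX,H)=44, d(DKSX,IY)=85/2
step 5: merge (DKSX,IY) at d=85/2; branch lengths DKSX→43/4, IY→45/4; new cluster DIKSXY
  updated: d(DIKSXY,H)=269/6
step 6: merge (DIKSXY,H) at d=269/6; branch lengths DIKSXY→7/6, H→269/12; new cluster DHIKSXY
final tree: ((((D:5/2,S:5/2):8,(K:13/2,X:13/2):4):43/4,(I:10,Y:10):45/4):7/6,H:269/12)
total length: 1147/12

((((D:5/2,S:5/2):8,(K:13/2,X:13/2):4):43/4,(I:10,Y:10):45/4):7/6,H:269/12)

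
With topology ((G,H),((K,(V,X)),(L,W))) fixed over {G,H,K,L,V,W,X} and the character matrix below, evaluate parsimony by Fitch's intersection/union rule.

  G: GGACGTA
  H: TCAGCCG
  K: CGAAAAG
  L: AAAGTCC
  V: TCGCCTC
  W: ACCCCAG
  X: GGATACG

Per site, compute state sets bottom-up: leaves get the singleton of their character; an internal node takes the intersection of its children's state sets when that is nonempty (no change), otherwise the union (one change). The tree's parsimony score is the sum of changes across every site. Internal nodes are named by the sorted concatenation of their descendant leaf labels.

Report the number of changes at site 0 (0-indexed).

[col 0] GH: children G:{G}, H:{T} ∪→ {G,T}; cost 1
[col 0] VX: children V:{T}, X:{G} ∪→ {G,T}; cost 1
[col 0] KVX: children K:{C}, VX:{G,T} ∪→ {C,G,T}; cost 1
[col 0] LW: children L:{A}, W:{A} ∩→ {A}; cost 0
[col 0] KLVWX: children KVX:{C,G,T}, LW:{A} ∪→ {A,C,G,T}; cost 1
[col 0] GHKLVWX: children GH:{G,T}, KLVWX:{A,C,G,T} ∩→ {G,T}; cost 0
[col 1] GH: children G:{G}, H:{C} ∪→ {C,G}; cost 1
[col 1] VX: children V:{C}, X:{G} ∪→ {C,G}; cost 1
[col 1] KVX: children K:{G}, VX:{C,G} ∩→ {G}; cost 0
[col 1] LW: children L:{A}, W:{C} ∪→ {A,C}; cost 1
[col 1] KLVWX: children KVX:{G}, LW:{A,C} ∪→ {A,C,G}; cost 1
[col 1] GHKLVWX: children GH:{C,G}, KLVWX:{A,C,G} ∩→ {C,G}; cost 0
[col 2] GH: children G:{A}, H:{A} ∩→ {A}; cost 0
[col 2] VX: children V:{G}, X:{A} ∪→ {A,G}; cost 1
[col 2] KVX: children K:{A}, VX:{A,G} ∩→ {A}; cost 0
[col 2] LW: children L:{A}, W:{C} ∪→ {A,C}; cost 1
[col 2] KLVWX: children KVX:{A}, LW:{A,C} ∩→ {A}; cost 0
[col 2] GHKLVWX: children GH:{A}, KLVWX:{A} ∩→ {A}; cost 0
[col 3] GH: children G:{C}, H:{G} ∪→ {C,G}; cost 1
[col 3] VX: children V:{C}, X:{T} ∪→ {C,T}; cost 1
[col 3] KVX: children K:{A}, VX:{C,T} ∪→ {A,C,T}; cost 1
[col 3] LW: children L:{G}, W:{C} ∪→ {C,G}; cost 1
[col 3] KLVWX: children KVX:{A,C,T}, LW:{C,G} ∩→ {C}; cost 0
[col 3] GHKLVWX: children GH:{C,G}, KLVWX:{C} ∩→ {C}; cost 0
[col 4] GH: children G:{G}, H:{C} ∪→ {C,G}; cost 1
[col 4] VX: children V:{C}, X:{A} ∪→ {A,C}; cost 1
[col 4] KVX: children K:{A}, VX:{A,C} ∩→ {A}; cost 0
[col 4] LW: children L:{T}, W:{C} ∪→ {C,T}; cost 1
[col 4] KLVWX: children KVX:{A}, LW:{C,T} ∪→ {A,C,T}; cost 1
[col 4] GHKLVWX: children GH:{C,G}, KLVWX:{A,C,T} ∩→ {C}; cost 0
[col 5] GH: children G:{T}, H:{C} ∪→ {C,T}; cost 1
[col 5] VX: children V:{T}, X:{C} ∪→ {C,T}; cost 1
[col 5] KVX: children K:{A}, VX:{C,T} ∪→ {A,C,T}; cost 1
[col 5] LW: children L:{C}, W:{A} ∪→ {A,C}; cost 1
[col 5] KLVWX: children KVX:{A,C,T}, LW:{A,C} ∩→ {A,C}; cost 0
[col 5] GHKLVWX: children GH:{C,T}, KLVWX:{A,C} ∩→ {C}; cost 0
[col 6] GH: children G:{A}, H:{G} ∪→ {A,G}; cost 1
[col 6] VX: children V:{C}, X:{G} ∪→ {C,G}; cost 1
[col 6] KVX: children K:{G}, VX:{C,G} ∩→ {G}; cost 0
[col 6] LW: children L:{C}, W:{G} ∪→ {C,G}; cost 1
[col 6] KLVWX: children KVX:{G}, LW:{C,G} ∩→ {G}; cost 0
[col 6] GHKLVWX: children GH:{A,G}, KLVWX:{G} ∩→ {G}; cost 0
per-site changes: [4, 4, 2, 4, 4, 4, 3]; total = 25

4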